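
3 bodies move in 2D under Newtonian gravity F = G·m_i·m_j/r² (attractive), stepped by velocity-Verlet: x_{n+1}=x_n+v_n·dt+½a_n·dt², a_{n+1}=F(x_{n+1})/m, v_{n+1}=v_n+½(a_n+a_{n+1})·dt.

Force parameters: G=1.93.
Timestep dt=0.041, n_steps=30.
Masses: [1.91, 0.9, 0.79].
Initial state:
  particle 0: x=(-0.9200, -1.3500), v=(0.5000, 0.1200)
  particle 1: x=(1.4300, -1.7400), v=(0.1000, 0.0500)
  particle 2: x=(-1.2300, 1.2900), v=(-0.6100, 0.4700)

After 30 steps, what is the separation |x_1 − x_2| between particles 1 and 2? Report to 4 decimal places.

step 0: x0=(-0.9200, -1.3500) x1=(1.4300, -1.7400) x2=(-1.2300, 1.2900)
step 1: x0=(-0.8993, -1.3449) x1=(1.4335, -1.7378) x2=(-1.2549, 1.3088)
step 2: x0=(-0.8781, -1.3396) x1=(1.4358, -1.7353) x2=(-1.2796, 1.3265)
step 3: x0=(-0.8564, -1.3340) x1=(1.4369, -1.7325) x2=(-1.3040, 1.3433)
step 4: x0=(-0.8343, -1.3282) x1=(1.4368, -1.7294) x2=(-1.3282, 1.3592)
step 5: x0=(-0.8116, -1.3221) x1=(1.4354, -1.7260) x2=(-1.3521, 1.3741)
step 6: x0=(-0.7885, -1.3158) x1=(1.4328, -1.7222) x2=(-1.3757, 1.3881)
step 7: x0=(-0.7649, -1.3093) x1=(1.4289, -1.7181) x2=(-1.3991, 1.4011)
step 8: x0=(-0.7408, -1.3025) x1=(1.4236, -1.7137) x2=(-1.4221, 1.4133)
step 9: x0=(-0.7162, -1.2956) x1=(1.4170, -1.7090) x2=(-1.4449, 1.4246)
step 10: x0=(-0.6911, -1.2884) x1=(1.4090, -1.7039) x2=(-1.4673, 1.4350)
step 11: x0=(-0.6654, -1.2811) x1=(1.3996, -1.6984) x2=(-1.4894, 1.4445)
step 12: x0=(-0.6392, -1.2736) x1=(1.3887, -1.6926) x2=(-1.5112, 1.4532)
step 13: x0=(-0.6124, -1.2659) x1=(1.3764, -1.6863) x2=(-1.5327, 1.4610)
step 14: x0=(-0.5850, -1.2581) x1=(1.3624, -1.6796) x2=(-1.5538, 1.4681)
step 15: x0=(-0.5570, -1.2502) x1=(1.3469, -1.6726) x2=(-1.5746, 1.4743)
step 16: x0=(-0.5283, -1.2421) x1=(1.3296, -1.6650) x2=(-1.5950, 1.4797)
step 17: x0=(-0.4990, -1.2339) x1=(1.3106, -1.6570) x2=(-1.6150, 1.4843)
step 18: x0=(-0.4690, -1.2257) x1=(1.2897, -1.6484) x2=(-1.6346, 1.4881)
step 19: x0=(-0.4382, -1.2174) x1=(1.2670, -1.6394) x2=(-1.6539, 1.4912)
step 20: x0=(-0.4066, -1.2090) x1=(1.2421, -1.6297) x2=(-1.6727, 1.4935)
step 21: x0=(-0.3742, -1.2007) x1=(1.2151, -1.6194) x2=(-1.6912, 1.4951)
step 22: x0=(-0.3408, -1.1923) x1=(1.1858, -1.6084) x2=(-1.7092, 1.4959)
step 23: x0=(-0.3065, -1.1841) x1=(1.1540, -1.5967) x2=(-1.7268, 1.4960)
step 24: x0=(-0.2710, -1.1759) x1=(1.1195, -1.5841) x2=(-1.7440, 1.4954)
step 25: x0=(-0.2344, -1.1678) x1=(1.0821, -1.5706) x2=(-1.7608, 1.4941)
step 26: x0=(-0.1964, -1.1600) x1=(1.0415, -1.5560) x2=(-1.7771, 1.4921)
step 27: x0=(-0.1569, -1.1525) x1=(0.9972, -1.5402) x2=(-1.7929, 1.4894)
step 28: x0=(-0.1157, -1.1454) x1=(0.9489, -1.5229) x2=(-1.8083, 1.4860)
step 29: x0=(-0.0724, -1.1388) x1=(0.8959, -1.5039) x2=(-1.8233, 1.4820)
step 30: x0=(-0.0268, -1.1330) x1=(0.8374, -1.4828) x2=(-1.8378, 1.4773)

3.9898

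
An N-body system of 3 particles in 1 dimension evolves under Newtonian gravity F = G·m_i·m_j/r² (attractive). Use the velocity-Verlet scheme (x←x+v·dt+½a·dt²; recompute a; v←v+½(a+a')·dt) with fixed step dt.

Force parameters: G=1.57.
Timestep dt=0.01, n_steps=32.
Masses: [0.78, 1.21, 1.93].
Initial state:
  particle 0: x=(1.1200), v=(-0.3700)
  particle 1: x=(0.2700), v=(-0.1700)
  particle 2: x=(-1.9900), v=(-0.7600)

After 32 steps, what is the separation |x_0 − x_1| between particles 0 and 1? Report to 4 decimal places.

step 0: x0=(1.1200) x1=(0.2700) x2=(-1.9900)
step 1: x0=(1.1162) x1=(0.2684) x2=(-1.9976)
step 2: x0=(1.1120) x1=(0.2668) x2=(-2.0051)
step 3: x0=(1.1076) x1=(0.2654) x2=(-2.0126)
step 4: x0=(1.1028) x1=(0.2641) x2=(-2.0200)
step 5: x0=(1.0978) x1=(0.2629) x2=(-2.0274)
step 6: x0=(1.0924) x1=(0.2618) x2=(-2.0347)
step 7: x0=(1.0868) x1=(0.2609) x2=(-2.0420)
step 8: x0=(1.0808) x1=(0.2600) x2=(-2.0492)
step 9: x0=(1.0746) x1=(0.2593) x2=(-2.0564)
step 10: x0=(1.0680) x1=(0.2588) x2=(-2.0635)
step 11: x0=(1.0611) x1=(0.2583) x2=(-2.0706)
step 12: x0=(1.0538) x1=(0.2580) x2=(-2.0777)
step 13: x0=(1.0463) x1=(0.2578) x2=(-2.0847)
step 14: x0=(1.0384) x1=(0.2578) x2=(-2.0916)
step 15: x0=(1.0301) x1=(0.2579) x2=(-2.0985)
step 16: x0=(1.0215) x1=(0.2582) x2=(-2.1054)
step 17: x0=(1.0126) x1=(0.2586) x2=(-2.1122)
step 18: x0=(1.0033) x1=(0.2592) x2=(-2.1189)
step 19: x0=(0.9936) x1=(0.2599) x2=(-2.1256)
step 20: x0=(0.9835) x1=(0.2608) x2=(-2.1323)
step 21: x0=(0.9730) x1=(0.2620) x2=(-2.1389)
step 22: x0=(0.9621) x1=(0.2632) x2=(-2.1455)
step 23: x0=(0.9508) x1=(0.2647) x2=(-2.1520)
step 24: x0=(0.9391) x1=(0.2664) x2=(-2.1585)
step 25: x0=(0.9269) x1=(0.2684) x2=(-2.1650)
step 26: x0=(0.9143) x1=(0.2705) x2=(-2.1714)
step 27: x0=(0.9011) x1=(0.2729) x2=(-2.1777)
step 28: x0=(0.8875) x1=(0.2756) x2=(-2.1840)
step 29: x0=(0.8733) x1=(0.2785) x2=(-2.1903)
step 30: x0=(0.8585) x1=(0.2817) x2=(-2.1965)
step 31: x0=(0.8431) x1=(0.2853) x2=(-2.2027)
step 32: x0=(0.8271) x1=(0.2892) x2=(-2.2088)

0.5379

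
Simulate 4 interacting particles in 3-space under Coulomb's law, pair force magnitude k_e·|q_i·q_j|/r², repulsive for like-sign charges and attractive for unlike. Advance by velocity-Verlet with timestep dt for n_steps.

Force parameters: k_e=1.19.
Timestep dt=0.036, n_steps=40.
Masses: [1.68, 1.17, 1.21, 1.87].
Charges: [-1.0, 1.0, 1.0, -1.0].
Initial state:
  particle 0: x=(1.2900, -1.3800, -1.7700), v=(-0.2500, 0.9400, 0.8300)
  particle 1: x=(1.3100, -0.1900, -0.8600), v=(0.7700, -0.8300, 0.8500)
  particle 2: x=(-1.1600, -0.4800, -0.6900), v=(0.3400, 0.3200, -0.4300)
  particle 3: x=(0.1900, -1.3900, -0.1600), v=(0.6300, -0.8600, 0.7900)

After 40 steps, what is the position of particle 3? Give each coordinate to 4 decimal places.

(1.0843, -2.4787, 0.9576)

step 0: x0=(1.2900, -1.3800, -1.7700) x1=(1.3100, -0.1900, -0.8600) x2=(-1.1600, -0.4800, -0.6900) x3=(0.1900, -1.3900, -0.1600)
step 1: x0=(1.2810, -1.3460, -1.7401) x1=(1.3377, -0.2202, -0.8295) x2=(-1.1476, -0.4686, -0.7054) x3=(0.2126, -1.4208, -0.1316)
step 2: x0=(1.2721, -1.3116, -1.7100) x1=(1.3653, -0.2512, -0.7993) x2=(-1.1350, -0.4576, -0.7208) x3=(0.2350, -1.4513, -0.1031)
step 3: x0=(1.2632, -1.2768, -1.6799) x1=(1.3928, -0.2830, -0.7693) x2=(-1.1221, -0.4468, -0.7361) x3=(0.2573, -1.4815, -0.0747)
step 4: x0=(1.2544, -1.2415, -1.6495) x1=(1.4202, -0.3155, -0.7396) x2=(-1.1090, -0.4363, -0.7513) x3=(0.2794, -1.5114, -0.0463)
step 5: x0=(1.2457, -1.2058, -1.6190) x1=(1.4475, -0.3489, -0.7104) x2=(-1.0956, -0.4260, -0.7664) x3=(0.3014, -1.5410, -0.0178)
step 6: x0=(1.2371, -1.1696, -1.5882) x1=(1.4745, -0.3830, -0.6815) x2=(-1.0821, -0.4160, -0.7814) x3=(0.3233, -1.5704, 0.0106)
step 7: x0=(1.2286, -1.1329, -1.5571) x1=(1.5013, -0.4180, -0.6532) x2=(-1.0683, -0.4063, -0.7964) x3=(0.3451, -1.5996, 0.0391)
step 8: x0=(1.2202, -1.0958, -1.5257) x1=(1.5279, -0.4539, -0.6254) x2=(-1.0543, -0.3968, -0.8114) x3=(0.3668, -1.6285, 0.0676)
step 9: x0=(1.2120, -1.0581, -1.4940) x1=(1.5541, -0.4906, -0.5982) x2=(-1.0401, -0.3875, -0.8263) x3=(0.3885, -1.6572, 0.0961)
step 10: x0=(1.2040, -1.0199, -1.4618) x1=(1.5799, -0.5281, -0.5717) x2=(-1.0258, -0.3785, -0.8411) x3=(0.4101, -1.6857, 0.1246)
step 11: x0=(1.1963, -0.9813, -1.4291) x1=(1.6052, -0.5664, -0.5459) x2=(-1.0112, -0.3697, -0.8559) x3=(0.4316, -1.7140, 0.1532)
step 12: x0=(1.1888, -0.9421, -1.3960) x1=(1.6300, -0.6054, -0.5209) x2=(-0.9964, -0.3610, -0.8707) x3=(0.4532, -1.7421, 0.1817)
step 13: x0=(1.1816, -0.9026, -1.3623) x1=(1.6542, -0.6451, -0.4968) x2=(-0.9814, -0.3526, -0.8854) x3=(0.4747, -1.7700, 0.2102)
step 14: x0=(1.1747, -0.8626, -1.3280) x1=(1.6777, -0.6854, -0.4736) x2=(-0.9662, -0.3443, -0.9001) x3=(0.4962, -1.7978, 0.2388)
step 15: x0=(1.1682, -0.8224, -1.2930) x1=(1.7004, -0.7262, -0.4512) x2=(-0.9508, -0.3363, -0.9147) x3=(0.5177, -1.8254, 0.2673)
step 16: x0=(1.1621, -0.7819, -1.2575) x1=(1.7223, -0.7675, -0.4298) x2=(-0.9352, -0.3283, -0.9293) x3=(0.5392, -1.8529, 0.2959)
step 17: x0=(1.1564, -0.7412, -1.2214) x1=(1.7434, -0.8090, -0.4092) x2=(-0.9194, -0.3206, -0.9439) x3=(0.5608, -1.8803, 0.3244)
step 18: x0=(1.1511, -0.7005, -1.1847) x1=(1.7636, -0.8508, -0.3895) x2=(-0.9033, -0.3130, -0.9585) x3=(0.5823, -1.9075, 0.3529)
step 19: x0=(1.1461, -0.6596, -1.1474) x1=(1.7829, -0.8926, -0.3706) x2=(-0.8870, -0.3056, -0.9730) x3=(0.6040, -1.9346, 0.3814)
step 20: x0=(1.1416, -0.6188, -1.1096) x1=(1.8013, -0.9345, -0.3524) x2=(-0.8704, -0.2983, -0.9874) x3=(0.6257, -1.9616, 0.4098)
step 21: x0=(1.1374, -0.5781, -1.0714) x1=(1.8188, -0.9763, -0.3348) x2=(-0.8536, -0.2911, -1.0019) x3=(0.6475, -1.9885, 0.4382)
step 22: x0=(1.1336, -0.5375, -1.0327) x1=(1.8355, -1.0180, -0.3178) x2=(-0.8365, -0.2840, -1.0162) x3=(0.6693, -2.0152, 0.4666)
step 23: x0=(1.1300, -0.4971, -0.9937) x1=(1.8513, -1.0595, -0.3012) x2=(-0.8192, -0.2771, -1.0306) x3=(0.6913, -2.0418, 0.4948)
step 24: x0=(1.1266, -0.4568, -0.9545) x1=(1.8663, -1.1009, -0.2849) x2=(-0.8015, -0.2702, -1.0448) x3=(0.7133, -2.0684, 0.5231)
step 25: x0=(1.1235, -0.4168, -0.9150) x1=(1.8806, -1.1420, -0.2690) x2=(-0.7836, -0.2634, -1.0590) x3=(0.7355, -2.0948, 0.5512)
step 26: x0=(1.1205, -0.3769, -0.8753) x1=(1.8942, -1.1829, -0.2532) x2=(-0.7654, -0.2568, -1.0732) x3=(0.7577, -2.1211, 0.5792)
step 27: x0=(1.1176, -0.3373, -0.8355) x1=(1.9072, -1.2236, -0.2375) x2=(-0.7469, -0.2502, -1.0872) x3=(0.7801, -2.1474, 0.6071)
step 28: x0=(1.1148, -0.2978, -0.7955) x1=(1.9195, -1.2642, -0.2220) x2=(-0.7282, -0.2436, -1.1012) x3=(0.8026, -2.1735, 0.6350)
step 29: x0=(1.1121, -0.2586, -0.7556) x1=(1.9313, -1.3045, -0.2064) x2=(-0.7091, -0.2371, -1.1151) x3=(0.8253, -2.1995, 0.6627)
step 30: x0=(1.1093, -0.2195, -0.7156) x1=(1.9425, -1.3447, -0.1907) x2=(-0.6897, -0.2306, -1.1288) x3=(0.8480, -2.2254, 0.6903)
step 31: x0=(1.1065, -0.1807, -0.6756) x1=(1.9531, -1.3848, -0.1750) x2=(-0.6700, -0.2242, -1.1425) x3=(0.8709, -2.2512, 0.7177)
step 32: x0=(1.1037, -0.1420, -0.6356) x1=(1.9633, -1.4247, -0.1591) x2=(-0.6500, -0.2178, -1.1560) x3=(0.8940, -2.2769, 0.7451)
step 33: x0=(1.1009, -0.1035, -0.5957) x1=(1.9731, -1.4645, -0.1431) x2=(-0.6297, -0.2114, -1.1693) x3=(0.9172, -2.3025, 0.7722)
step 34: x0=(1.0979, -0.0651, -0.5558) x1=(1.9823, -1.5043, -0.1269) x2=(-0.6090, -0.2050, -1.1826) x3=(0.9406, -2.3280, 0.7993)
step 35: x0=(1.0949, -0.0269, -0.5161) x1=(1.9912, -1.5441, -0.1104) x2=(-0.5881, -0.1986, -1.1956) x3=(0.9641, -2.3534, 0.8261)
step 36: x0=(1.0917, 0.0111, -0.4764) x1=(1.9996, -1.5838, -0.0937) x2=(-0.5669, -0.1922, -1.2086) x3=(0.9878, -2.3787, 0.8528)
step 37: x0=(1.0884, 0.0490, -0.4369) x1=(2.0077, -1.6235, -0.0767) x2=(-0.5454, -0.1857, -1.2213) x3=(1.0116, -2.4039, 0.8793)
step 38: x0=(1.0850, 0.0867, -0.3974) x1=(2.0153, -1.6632, -0.0594) x2=(-0.5236, -0.1792, -1.2338) x3=(1.0357, -2.4289, 0.9056)
step 39: x0=(1.0815, 0.1244, -0.3582) x1=(2.0226, -1.7030, -0.0418) x2=(-0.5015, -0.1727, -1.2462) x3=(1.0599, -2.4539, 0.9317)
step 40: x0=(1.0778, 0.1618, -0.3190) x1=(2.0295, -1.7428, -0.0238) x2=(-0.4792, -0.1661, -1.2584) x3=(1.0843, -2.4787, 0.9576)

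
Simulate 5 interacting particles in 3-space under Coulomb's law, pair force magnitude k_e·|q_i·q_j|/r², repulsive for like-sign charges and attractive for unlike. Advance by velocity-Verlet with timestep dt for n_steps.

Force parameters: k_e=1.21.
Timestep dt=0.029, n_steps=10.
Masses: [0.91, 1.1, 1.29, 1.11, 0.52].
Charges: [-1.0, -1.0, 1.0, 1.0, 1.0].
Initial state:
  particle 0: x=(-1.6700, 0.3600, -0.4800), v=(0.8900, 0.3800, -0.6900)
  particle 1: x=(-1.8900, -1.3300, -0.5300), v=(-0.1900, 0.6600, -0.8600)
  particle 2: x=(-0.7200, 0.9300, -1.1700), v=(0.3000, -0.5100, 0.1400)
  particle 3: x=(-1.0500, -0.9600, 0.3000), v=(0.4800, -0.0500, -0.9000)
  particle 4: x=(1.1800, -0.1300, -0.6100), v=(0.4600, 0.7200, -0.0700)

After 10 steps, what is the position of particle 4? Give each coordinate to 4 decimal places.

(1.3240, 0.0744, -0.6300)

step 0: x0=(-1.6700, 0.3600, -0.4800) x1=(-1.8900, -1.3300, -0.5300) x2=(-0.7200, 0.9300, -1.1700) x3=(-1.0500, -0.9600, 0.3000) x4=(1.1800, -0.1300, -0.6100)
step 1: x0=(-1.6438, 0.3712, -0.5001) x1=(-1.8953, -1.3109, -0.5548) x2=(-0.7116, 0.9151, -1.1659) x3=(-1.0364, -0.9615, 0.2737) x4=(1.1934, -0.1092, -0.6120)
step 2: x0=(-1.6167, 0.3827, -0.5203) x1=(-1.9000, -1.2917, -0.5792) x2=(-0.7036, 0.9002, -1.1616) x3=(-1.0235, -0.9631, 0.2470) x4=(1.2071, -0.0885, -0.6141)
step 3: x0=(-1.5888, 0.3945, -0.5408) x1=(-1.9042, -1.2726, -0.6032) x2=(-0.6963, 0.8850, -1.1571) x3=(-1.0113, -0.9647, 0.2199) x4=(1.2209, -0.0678, -0.6161)
step 4: x0=(-1.5599, 0.4067, -0.5614) x1=(-1.9080, -1.2535, -0.6269) x2=(-0.6895, 0.8698, -1.1524) x3=(-0.9997, -0.9664, 0.1924) x4=(1.2350, -0.0473, -0.6181)
step 5: x0=(-1.5300, 0.4193, -0.5823) x1=(-1.9112, -1.2344, -0.6503) x2=(-0.6834, 0.8544, -1.1476) x3=(-0.9889, -0.9681, 0.1645) x4=(1.2493, -0.0269, -0.6201)
step 6: x0=(-1.4990, 0.4323, -0.6035) x1=(-1.9139, -1.2153, -0.6733) x2=(-0.6779, 0.8388, -1.1425) x3=(-0.9787, -0.9699, 0.1362) x4=(1.2637, -0.0065, -0.6221)
step 7: x0=(-1.4669, 0.4456, -0.6250) x1=(-1.9162, -1.1963, -0.6961) x2=(-0.6732, 0.8230, -1.1371) x3=(-0.9692, -0.9717, 0.1076) x4=(1.2785, 0.0138, -0.6241)
step 8: x0=(-1.4337, 0.4593, -0.6468) x1=(-1.9179, -1.1773, -0.7184) x2=(-0.6693, 0.8070, -1.1315) x3=(-0.9603, -0.9735, 0.0786) x4=(1.2934, 0.0341, -0.6261)
step 9: x0=(-1.3991, 0.4735, -0.6690) x1=(-1.9191, -1.1584, -0.7405) x2=(-0.6663, 0.7908, -1.1256) x3=(-0.9522, -0.9754, 0.0493) x4=(1.3086, 0.0543, -0.6280)
step 10: x0=(-1.3631, 0.4881, -0.6917) x1=(-1.9198, -1.1395, -0.7622) x2=(-0.6642, 0.7743, -1.1193) x3=(-0.9447, -0.9773, 0.0196) x4=(1.3240, 0.0744, -0.6300)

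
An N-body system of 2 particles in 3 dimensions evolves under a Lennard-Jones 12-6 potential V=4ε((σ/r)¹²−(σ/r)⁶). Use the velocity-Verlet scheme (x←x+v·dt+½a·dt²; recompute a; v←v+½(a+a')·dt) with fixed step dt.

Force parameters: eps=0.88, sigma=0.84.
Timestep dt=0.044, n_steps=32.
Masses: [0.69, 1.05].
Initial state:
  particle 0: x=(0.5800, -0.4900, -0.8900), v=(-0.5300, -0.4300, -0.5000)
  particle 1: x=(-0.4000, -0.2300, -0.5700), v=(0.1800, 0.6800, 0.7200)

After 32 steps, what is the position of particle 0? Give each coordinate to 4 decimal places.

step 0: x0=(0.5800, -0.4900, -0.8900) x1=(-0.4000, -0.2300, -0.5700)
step 1: x0=(0.5535, -0.5081, -0.9110) x1=(-0.3900, -0.2006, -0.5390)
step 2: x0=(0.5207, -0.5241, -0.9295) x1=(-0.3759, -0.1726, -0.5096)
step 3: x0=(0.4820, -0.5378, -0.9451) x1=(-0.3578, -0.1461, -0.4821)
step 4: x0=(0.4375, -0.5488, -0.9577) x1=(-0.3360, -0.1214, -0.4566)
step 5: x0=(0.3880, -0.5570, -0.9669) x1=(-0.3108, -0.0985, -0.4333)
step 6: x0=(0.3343, -0.5626, -0.9731) x1=(-0.2830, -0.0774, -0.4121)
step 7: x0=(0.2785, -0.5664, -0.9772) x1=(-0.2537, -0.0574, -0.3922)
step 8: x0=(0.2229, -0.5704, -0.9816) x1=(-0.2246, -0.0373, -0.3720)
step 9: x0=(0.1694, -0.5770, -0.9888) x1=(-0.1968, -0.0155, -0.3500)
step 10: x0=(0.1175, -0.5860, -0.9989) x1=(-0.1701, 0.0079, -0.3262)
step 11: x0=(0.0657, -0.5950, -1.0090) x1=(-0.1435, 0.0314, -0.3023)
step 12: x0=(0.0130, -0.6017, -1.0165) x1=(-0.1163, 0.0532, -0.2802)
step 13: x0=(-0.0404, -0.6045, -1.0195) x1=(-0.0886, 0.0726, -0.2610)
step 14: x0=(-0.0941, -0.6027, -1.0175) x1=(-0.0607, 0.0889, -0.2451)
step 15: x0=(-0.1476, -0.5963, -1.0103) x1=(-0.0329, 0.1022, -0.2326)
step 16: x0=(-0.2004, -0.5852, -0.9978) x1=(-0.0057, 0.1124, -0.2236)
step 17: x0=(-0.2518, -0.5696, -0.9803) x1=(0.0208, 0.1196, -0.2179)
step 18: x0=(-0.3015, -0.5494, -0.9578) x1=(0.0460, 0.1238, -0.2155)
step 19: x0=(-0.3489, -0.5247, -0.9304) x1=(0.0697, 0.1251, -0.2162)
step 20: x0=(-0.3935, -0.4958, -0.8982) x1=(0.0916, 0.1235, -0.2202)
step 21: x0=(-0.4348, -0.4626, -0.8614) x1=(0.1114, 0.1192, -0.2271)
step 22: x0=(-0.4725, -0.4256, -0.8204) x1=(0.1287, 0.1124, -0.2368)
step 23: x0=(-0.5065, -0.3853, -0.7759) x1=(0.1437, 0.1034, -0.2489)
step 24: x0=(-0.5379, -0.3430, -0.7292) x1=(0.1569, 0.0931, -0.2623)
step 25: x0=(-0.5692, -0.3007, -0.6825) x1=(0.1701, 0.0827, -0.2758)
step 26: x0=(-0.6035, -0.2599, -0.6374) x1=(0.1852, 0.0734, -0.2882)
step 27: x0=(-0.6416, -0.2207, -0.5940) x1=(0.2029, 0.0652, -0.2995)
step 28: x0=(-0.6805, -0.1818, -0.5509) x1=(0.2210, 0.0571, -0.3106)
step 29: x0=(-0.7163, -0.1421, -0.5069) x1=(0.2371, 0.0485, -0.3223)
step 30: x0=(-0.7467, -0.1013, -0.4619) x1=(0.2497, 0.0392, -0.3346)
step 31: x0=(-0.7705, -0.0596, -0.4161) x1=(0.2580, 0.0292, -0.3475)
step 32: x0=(-0.7874, -0.0172, -0.3698) x1=(0.2616, 0.0189, -0.3607)

(-0.7874, -0.0172, -0.3698)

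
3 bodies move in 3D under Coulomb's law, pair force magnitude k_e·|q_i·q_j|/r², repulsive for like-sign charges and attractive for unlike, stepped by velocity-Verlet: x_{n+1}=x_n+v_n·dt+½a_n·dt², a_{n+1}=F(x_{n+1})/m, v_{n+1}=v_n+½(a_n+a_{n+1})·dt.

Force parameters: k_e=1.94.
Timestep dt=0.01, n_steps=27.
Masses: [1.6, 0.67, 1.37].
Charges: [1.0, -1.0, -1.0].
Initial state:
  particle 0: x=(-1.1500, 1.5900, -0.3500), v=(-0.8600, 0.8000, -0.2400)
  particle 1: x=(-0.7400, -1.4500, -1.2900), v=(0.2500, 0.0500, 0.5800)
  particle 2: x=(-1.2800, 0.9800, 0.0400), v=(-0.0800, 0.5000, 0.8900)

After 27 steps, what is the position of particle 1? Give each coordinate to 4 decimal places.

step 0: x0=(-1.1500, 1.5900, -0.3500) x1=(-0.7400, -1.4500, -1.2900) x2=(-1.2800, 0.9800, 0.0400)
step 1: x0=(-1.1586, 1.5979, -0.3523) x1=(-0.7375, -1.4495, -1.2842) x2=(-1.2808, 0.9851, 0.0488)
step 2: x0=(-1.1673, 1.6056, -0.3546) x1=(-0.7350, -1.4490, -1.2784) x2=(-1.2815, 0.9905, 0.0575)
step 3: x0=(-1.1760, 1.6131, -0.3567) x1=(-0.7325, -1.4485, -1.2726) x2=(-1.2822, 0.9960, 0.0661)
step 4: x0=(-1.1847, 1.6205, -0.3587) x1=(-0.7300, -1.4480, -1.2669) x2=(-1.2829, 1.0018, 0.0746)
step 5: x0=(-1.1934, 1.6276, -0.3606) x1=(-0.7275, -1.4476, -1.2611) x2=(-1.2835, 1.0078, 0.0829)
step 6: x0=(-1.2022, 1.6346, -0.3623) x1=(-0.7249, -1.4471, -1.2554) x2=(-1.2842, 1.0140, 0.0911)
step 7: x0=(-1.2110, 1.6414, -0.3640) x1=(-0.7224, -1.4466, -1.2496) x2=(-1.2848, 1.0204, 0.0991)
step 8: x0=(-1.2198, 1.6480, -0.3655) x1=(-0.7199, -1.4461, -1.2439) x2=(-1.2853, 1.0270, 0.1070)
step 9: x0=(-1.2286, 1.6545, -0.3669) x1=(-0.7174, -1.4457, -1.2382) x2=(-1.2859, 1.0338, 0.1148)
step 10: x0=(-1.2374, 1.6608, -0.3682) x1=(-0.7148, -1.4452, -1.2325) x2=(-1.2865, 1.0408, 0.1225)
step 11: x0=(-1.2462, 1.6669, -0.3694) x1=(-0.7123, -1.4448, -1.2267) x2=(-1.2870, 1.0480, 0.1300)
step 12: x0=(-1.2551, 1.6729, -0.3705) x1=(-0.7098, -1.4443, -1.2210) x2=(-1.2875, 1.0554, 0.1374)
step 13: x0=(-1.2639, 1.6787, -0.3714) x1=(-0.7072, -1.4439, -1.2154) x2=(-1.2881, 1.0630, 0.1446)
step 14: x0=(-1.2728, 1.6844, -0.3722) x1=(-0.7047, -1.4434, -1.2097) x2=(-1.2886, 1.0708, 0.1518)
step 15: x0=(-1.2816, 1.6899, -0.3730) x1=(-0.7022, -1.4430, -1.2040) x2=(-1.2891, 1.0787, 0.1588)
step 16: x0=(-1.2905, 1.6953, -0.3736) x1=(-0.6996, -1.4426, -1.1984) x2=(-1.2896, 1.0868, 0.1656)
step 17: x0=(-1.2993, 1.7005, -0.3740) x1=(-0.6971, -1.4421, -1.1927) x2=(-1.2901, 1.0951, 0.1724)
step 18: x0=(-1.3082, 1.7056, -0.3744) x1=(-0.6945, -1.4417, -1.1871) x2=(-1.2907, 1.1035, 0.1789)
step 19: x0=(-1.3170, 1.7105, -0.3746) x1=(-0.6920, -1.4413, -1.1814) x2=(-1.2912, 1.1122, 0.1854)
step 20: x0=(-1.3259, 1.7153, -0.3747) x1=(-0.6894, -1.4409, -1.1758) x2=(-1.2918, 1.1209, 0.1917)
step 21: x0=(-1.3347, 1.7199, -0.3747) x1=(-0.6869, -1.4404, -1.1702) x2=(-1.2923, 1.1299, 0.1979)
step 22: x0=(-1.3435, 1.7244, -0.3746) x1=(-0.6843, -1.4400, -1.1646) x2=(-1.2929, 1.1390, 0.2039)
step 23: x0=(-1.3523, 1.7288, -0.3744) x1=(-0.6818, -1.4396, -1.1590) x2=(-1.2935, 1.1483, 0.2099)
step 24: x0=(-1.3611, 1.7331, -0.3740) x1=(-0.6792, -1.4392, -1.1534) x2=(-1.2941, 1.1578, 0.2156)
step 25: x0=(-1.3699, 1.7372, -0.3735) x1=(-0.6767, -1.4388, -1.1478) x2=(-1.2947, 1.1674, 0.2212)
step 26: x0=(-1.3786, 1.7411, -0.3729) x1=(-0.6741, -1.4384, -1.1422) x2=(-1.2954, 1.1771, 0.2267)
step 27: x0=(-1.3873, 1.7450, -0.3721) x1=(-0.6716, -1.4380, -1.1367) x2=(-1.2961, 1.1870, 0.2321)

(-0.6716, -1.4380, -1.1367)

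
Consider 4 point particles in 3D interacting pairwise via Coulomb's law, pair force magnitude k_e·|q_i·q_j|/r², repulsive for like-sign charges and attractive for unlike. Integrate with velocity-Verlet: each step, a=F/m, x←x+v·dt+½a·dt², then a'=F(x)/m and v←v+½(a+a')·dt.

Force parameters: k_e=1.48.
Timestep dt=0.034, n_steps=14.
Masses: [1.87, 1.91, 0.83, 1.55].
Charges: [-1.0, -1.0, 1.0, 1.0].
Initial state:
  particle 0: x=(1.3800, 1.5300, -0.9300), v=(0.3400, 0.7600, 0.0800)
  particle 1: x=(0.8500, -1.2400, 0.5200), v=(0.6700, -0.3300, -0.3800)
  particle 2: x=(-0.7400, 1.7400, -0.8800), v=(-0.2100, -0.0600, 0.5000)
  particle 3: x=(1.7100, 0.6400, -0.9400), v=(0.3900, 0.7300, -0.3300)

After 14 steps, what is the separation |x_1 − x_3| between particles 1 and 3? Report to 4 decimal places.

2.9340

step 0: x0=(1.3800, 1.5300, -0.9300) x1=(0.8500, -1.2400, 0.5200) x2=(-0.7400, 1.7400, -0.8800) x3=(1.7100, 0.6400, -0.9400)
step 1: x0=(1.3916, 1.5554, -0.9273) x1=(0.8728, -1.2512, 0.5070) x2=(-0.7470, 1.7379, -0.8630) x3=(1.7231, 0.6653, -0.9512)
step 2: x0=(1.4035, 1.5800, -0.9247) x1=(0.8956, -1.2623, 0.4940) x2=(-0.7538, 1.7358, -0.8459) x3=(1.7358, 0.6916, -0.9622)
step 3: x0=(1.4154, 1.6037, -0.9221) x1=(0.9183, -1.2733, 0.4810) x2=(-0.7603, 1.7337, -0.8288) x3=(1.7482, 0.7188, -0.9731)
step 4: x0=(1.4276, 1.6265, -0.9196) x1=(0.9411, -1.2842, 0.4678) x2=(-0.7666, 1.7314, -0.8116) x3=(1.7603, 0.7470, -0.9839)
step 5: x0=(1.4400, 1.6485, -0.9172) x1=(0.9639, -1.2951, 0.4546) x2=(-0.7726, 1.7292, -0.7943) x3=(1.7720, 0.7761, -0.9945)
step 6: x0=(1.4525, 1.6695, -0.9150) x1=(0.9867, -1.3059, 0.4414) x2=(-0.7784, 1.7269, -0.7771) x3=(1.7833, 0.8063, -1.0049)
step 7: x0=(1.4653, 1.6897, -0.9128) x1=(1.0095, -1.3166, 0.4281) x2=(-0.7840, 1.7246, -0.7597) x3=(1.7943, 0.8375, -1.0151)
step 8: x0=(1.4783, 1.7090, -0.9108) x1=(1.0322, -1.3272, 0.4147) x2=(-0.7893, 1.7222, -0.7424) x3=(1.8049, 0.8697, -1.0251)
step 9: x0=(1.4915, 1.7272, -0.9090) x1=(1.0550, -1.3378, 0.4013) x2=(-0.7945, 1.7198, -0.7250) x3=(1.8152, 0.9030, -1.0349)
step 10: x0=(1.5049, 1.7446, -0.9073) x1=(1.0777, -1.3483, 0.3878) x2=(-0.7994, 1.7173, -0.7075) x3=(1.8250, 0.9374, -1.0444)
step 11: x0=(1.5187, 1.7609, -0.9058) x1=(1.1005, -1.3587, 0.3743) x2=(-0.8042, 1.7149, -0.6900) x3=(1.8344, 0.9730, -1.0537)
step 12: x0=(1.5327, 1.7761, -0.9046) x1=(1.1232, -1.3690, 0.3607) x2=(-0.8087, 1.7123, -0.6724) x3=(1.8434, 1.0098, -1.0626)
step 13: x0=(1.5471, 1.7902, -0.9036) x1=(1.1459, -1.3793, 0.3472) x2=(-0.8131, 1.7098, -0.6549) x3=(1.8519, 1.0478, -1.0712)
step 14: x0=(1.5618, 1.8032, -0.9029) x1=(1.1686, -1.3895, 0.3335) x2=(-0.8173, 1.7072, -0.6372) x3=(1.8599, 1.0872, -1.0794)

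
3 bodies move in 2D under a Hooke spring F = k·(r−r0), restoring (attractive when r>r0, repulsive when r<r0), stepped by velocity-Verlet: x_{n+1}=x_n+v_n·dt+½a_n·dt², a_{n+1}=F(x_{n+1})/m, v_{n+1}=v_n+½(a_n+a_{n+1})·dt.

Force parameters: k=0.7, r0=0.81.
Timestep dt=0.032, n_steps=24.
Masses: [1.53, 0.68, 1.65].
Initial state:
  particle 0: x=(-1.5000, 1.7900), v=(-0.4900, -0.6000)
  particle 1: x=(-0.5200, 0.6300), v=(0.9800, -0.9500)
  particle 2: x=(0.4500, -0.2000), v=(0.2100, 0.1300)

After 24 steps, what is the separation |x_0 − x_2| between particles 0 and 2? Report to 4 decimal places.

2.2525

step 0: x0=(-1.5000, 1.7900) x1=(-0.5200, 0.6300) x2=(0.4500, -0.2000)
step 1: x0=(-1.5152, 1.7703) x1=(-0.4887, 0.5997) x2=(0.4563, -0.1955)
step 2: x0=(-1.5296, 1.7498) x1=(-0.4576, 0.5698) x2=(0.4619, -0.1902)
step 3: x0=(-1.5431, 1.7283) x1=(-0.4267, 0.5401) x2=(0.4668, -0.1843)
step 4: x0=(-1.5556, 1.7059) x1=(-0.3961, 0.5109) x2=(0.4709, -0.1776)
step 5: x0=(-1.5672, 1.6826) x1=(-0.3659, 0.4822) x2=(0.4743, -0.1703)
step 6: x0=(-1.5778, 1.6583) x1=(-0.3362, 0.4539) x2=(0.4770, -0.1624)
step 7: x0=(-1.5874, 1.6332) x1=(-0.3070, 0.4262) x2=(0.4790, -0.1538)
step 8: x0=(-1.5960, 1.6072) x1=(-0.2783, 0.3990) x2=(0.4803, -0.1447)
step 9: x0=(-1.6036, 1.5803) x1=(-0.2504, 0.3725) x2=(0.4809, -0.1350)
step 10: x0=(-1.6102, 1.5525) x1=(-0.2231, 0.3467) x2=(0.4808, -0.1247)
step 11: x0=(-1.6157, 1.5239) x1=(-0.1966, 0.3215) x2=(0.4801, -0.1140)
step 12: x0=(-1.6201, 1.4944) x1=(-0.1710, 0.2970) x2=(0.4788, -0.1027)
step 13: x0=(-1.6235, 1.4640) x1=(-0.1463, 0.2733) x2=(0.4769, -0.0910)
step 14: x0=(-1.6258, 1.4329) x1=(-0.1225, 0.2504) x2=(0.4743, -0.0788)
step 15: x0=(-1.6270, 1.4009) x1=(-0.0998, 0.2282) x2=(0.4712, -0.0662)
step 16: x0=(-1.6272, 1.3682) x1=(-0.0782, 0.2069) x2=(0.4675, -0.0532)
step 17: x0=(-1.6262, 1.3347) x1=(-0.0578, 0.1863) x2=(0.4633, -0.0398)
step 18: x0=(-1.6242, 1.3004) x1=(-0.0385, 0.1666) x2=(0.4586, -0.0261)
step 19: x0=(-1.6211, 1.2654) x1=(-0.0205, 0.1476) x2=(0.4534, -0.0120)
step 20: x0=(-1.6168, 1.2297) x1=(-0.0037, 0.1295) x2=(0.4477, 0.0024)
step 21: x0=(-1.6115, 1.1933) x1=(0.0117, 0.1121) x2=(0.4415, 0.0171)
step 22: x0=(-1.6052, 1.1563) x1=(0.0257, 0.0955) x2=(0.4349, 0.0322)
step 23: x0=(-1.5977, 1.1186) x1=(0.0383, 0.0795) x2=(0.4279, 0.0475)
step 24: x0=(-1.5892, 1.0803) x1=(0.0494, 0.0643) x2=(0.4206, 0.0631)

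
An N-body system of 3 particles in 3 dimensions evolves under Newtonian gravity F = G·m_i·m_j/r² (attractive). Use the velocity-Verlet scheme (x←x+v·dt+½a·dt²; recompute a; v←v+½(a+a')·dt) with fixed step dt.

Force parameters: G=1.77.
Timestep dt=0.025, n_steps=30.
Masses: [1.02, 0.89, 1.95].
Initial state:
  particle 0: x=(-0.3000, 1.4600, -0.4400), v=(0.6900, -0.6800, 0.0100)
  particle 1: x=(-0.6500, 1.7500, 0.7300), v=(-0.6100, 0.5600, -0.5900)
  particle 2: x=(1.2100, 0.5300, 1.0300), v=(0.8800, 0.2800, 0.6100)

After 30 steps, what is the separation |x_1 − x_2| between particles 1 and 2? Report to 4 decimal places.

3.1240

step 0: x0=(-0.3000, 1.4600, -0.4400) x1=(-0.6500, 1.7500, 0.7300) x2=(1.2100, 0.5300, 1.0300)
step 1: x0=(-0.2827, 1.4430, -0.4393) x1=(-0.6650, 1.7638, 0.7149) x2=(1.2318, 0.5371, 1.0452)
step 2: x0=(-0.2653, 1.4260, -0.4378) x1=(-0.6794, 1.7772, 0.6993) x2=(1.2534, 0.5444, 1.0602)
step 3: x0=(-0.2479, 1.4090, -0.4355) x1=(-0.6932, 1.7902, 0.6831) x2=(1.2747, 0.5518, 1.0750)
step 4: x0=(-0.2304, 1.3920, -0.4324) x1=(-0.7065, 1.8028, 0.6663) x2=(1.2956, 0.5595, 1.0897)
step 5: x0=(-0.2129, 1.3751, -0.4284) x1=(-0.7192, 1.8149, 0.6489) x2=(1.3163, 0.5673, 1.1042)
step 6: x0=(-0.1953, 1.3583, -0.4237) x1=(-0.7313, 1.8266, 0.6311) x2=(1.3367, 0.5752, 1.1185)
step 7: x0=(-0.1778, 1.3416, -0.4182) x1=(-0.7428, 1.8379, 0.6127) x2=(1.3569, 0.5833, 1.1327)
step 8: x0=(-0.1602, 1.3249, -0.4119) x1=(-0.7537, 1.8487, 0.5938) x2=(1.3767, 0.5916, 1.1467)
step 9: x0=(-0.1427, 1.3084, -0.4049) x1=(-0.7641, 1.8591, 0.5745) x2=(1.3963, 0.6000, 1.1605)
step 10: x0=(-0.1252, 1.2920, -0.3972) x1=(-0.7738, 1.8690, 0.5547) x2=(1.4157, 0.6085, 1.1741)
step 11: x0=(-0.1077, 1.2757, -0.3888) x1=(-0.7829, 1.8785, 0.5345) x2=(1.4347, 0.6172, 1.1875)
step 12: x0=(-0.0902, 1.2597, -0.3796) x1=(-0.7914, 1.8875, 0.5139) x2=(1.4535, 0.6260, 1.2008)
step 13: x0=(-0.0728, 1.2437, -0.3698) x1=(-0.7992, 1.8961, 0.4930) x2=(1.4721, 0.6349, 1.2139)
step 14: x0=(-0.0554, 1.2280, -0.3593) x1=(-0.8065, 1.9041, 0.4716) x2=(1.4903, 0.6440, 1.2268)
step 15: x0=(-0.0381, 1.2125, -0.3481) x1=(-0.8131, 1.9117, 0.4499) x2=(1.5084, 0.6531, 1.2395)
step 16: x0=(-0.0208, 1.1971, -0.3364) x1=(-0.8191, 1.9189, 0.4279) x2=(1.5261, 0.6624, 1.2520)
step 17: x0=(-0.0036, 1.1820, -0.3240) x1=(-0.8245, 1.9255, 0.4056) x2=(1.5436, 0.6718, 1.2644)
step 18: x0=(0.0136, 1.1671, -0.3110) x1=(-0.8292, 1.9316, 0.3831) x2=(1.5609, 0.6813, 1.2765)
step 19: x0=(0.0306, 1.1524, -0.2974) x1=(-0.8333, 1.9373, 0.3602) x2=(1.5779, 0.6909, 1.2885)
step 20: x0=(0.0477, 1.1379, -0.2832) x1=(-0.8368, 1.9425, 0.3372) x2=(1.5947, 0.7005, 1.3003)
step 21: x0=(0.0646, 1.1237, -0.2686) x1=(-0.8397, 1.9472, 0.3140) x2=(1.6112, 0.7103, 1.3118)
step 22: x0=(0.0815, 1.1098, -0.2533) x1=(-0.8420, 1.9515, 0.2906) x2=(1.6274, 0.7202, 1.3232)
step 23: x0=(0.0983, 1.0961, -0.2376) x1=(-0.8436, 1.9552, 0.2670) x2=(1.6435, 0.7301, 1.3344)
step 24: x0=(0.1151, 1.0826, -0.2214) x1=(-0.8446, 1.9585, 0.2433) x2=(1.6592, 0.7402, 1.3454)
step 25: x0=(0.1318, 1.0694, -0.2047) x1=(-0.8450, 1.9613, 0.2195) x2=(1.6747, 0.7503, 1.3561)
step 26: x0=(0.1484, 1.0565, -0.1875) x1=(-0.8448, 1.9636, 0.1956) x2=(1.6900, 0.7605, 1.3667)
step 27: x0=(0.1650, 1.0439, -0.1699) x1=(-0.8440, 1.9655, 0.1716) x2=(1.7050, 0.7708, 1.3771)
step 28: x0=(0.1816, 1.0315, -0.1518) x1=(-0.8426, 1.9669, 0.1476) x2=(1.7197, 0.7811, 1.3872)
step 29: x0=(0.1981, 1.0194, -0.1333) x1=(-0.8405, 1.9678, 0.1235) x2=(1.7343, 0.7915, 1.3972)
step 30: x0=(0.2146, 1.0075, -0.1144) x1=(-0.8380, 1.9683, 0.0995) x2=(1.7485, 0.8020, 1.4069)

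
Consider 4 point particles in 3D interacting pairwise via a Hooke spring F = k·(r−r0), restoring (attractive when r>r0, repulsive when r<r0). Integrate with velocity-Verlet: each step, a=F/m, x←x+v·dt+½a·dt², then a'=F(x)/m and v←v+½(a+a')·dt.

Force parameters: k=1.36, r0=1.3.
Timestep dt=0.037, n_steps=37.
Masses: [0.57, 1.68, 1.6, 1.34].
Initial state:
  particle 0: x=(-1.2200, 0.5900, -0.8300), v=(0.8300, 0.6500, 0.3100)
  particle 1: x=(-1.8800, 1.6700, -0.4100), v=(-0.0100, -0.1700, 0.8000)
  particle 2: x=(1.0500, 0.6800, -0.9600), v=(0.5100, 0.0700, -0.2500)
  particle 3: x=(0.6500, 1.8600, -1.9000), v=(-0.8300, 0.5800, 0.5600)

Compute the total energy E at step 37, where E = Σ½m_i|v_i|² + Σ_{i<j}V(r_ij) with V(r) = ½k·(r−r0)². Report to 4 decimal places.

7.8754

step 0: x0=(-1.2200, 0.5900, -0.8300) x1=(-1.8800, 1.6700, -0.4100) x2=(1.0500, 0.6800, -0.9600) x3=(0.6500, 1.8600, -1.9000)
step 1: x0=(-1.1863, 0.6152, -0.8194) x1=(-1.8786, 1.6634, -0.3810) x2=(1.0673, 0.6830, -0.9691) x3=(0.6177, 1.8808, -1.8782)
step 2: x0=(-1.1467, 0.6424, -0.8107) x1=(-1.8738, 1.6563, -0.3534) x2=(1.0813, 0.6869, -0.9779) x3=(0.5825, 1.9004, -1.8544)
step 3: x0=(-1.1016, 0.6717, -0.8037) x1=(-1.8655, 1.6487, -0.3271) x2=(1.0921, 0.6917, -0.9864) x3=(0.5444, 1.9186, -1.8286)
step 4: x0=(-1.0512, 0.7028, -0.7983) x1=(-1.8538, 1.6406, -0.3021) x2=(1.0998, 0.6974, -0.9946) x3=(0.5036, 1.9357, -1.8008)
step 5: x0=(-0.9960, 0.7357, -0.7945) x1=(-1.8387, 1.6321, -0.2785) x2=(1.1043, 0.7040, -1.0023) x3=(0.4603, 1.9514, -1.7710)
step 6: x0=(-0.9364, 0.7701, -0.7922) x1=(-1.8204, 1.6231, -0.2563) x2=(1.1056, 0.7116, -1.0096) x3=(0.4147, 1.9659, -1.7395)
step 7: x0=(-0.8728, 0.8060, -0.7913) x1=(-1.7988, 1.6136, -0.2354) x2=(1.1040, 0.7200, -1.0165) x3=(0.3670, 1.9793, -1.7062)
step 8: x0=(-0.8058, 0.8431, -0.7914) x1=(-1.7741, 1.6038, -0.2159) x2=(1.0994, 0.7294, -1.0229) x3=(0.3174, 1.9915, -1.6713)
step 9: x0=(-0.7358, 0.8814, -0.7926) x1=(-1.7463, 1.5936, -0.1978) x2=(1.0920, 0.7397, -1.0288) x3=(0.2661, 2.0027, -1.6348)
step 10: x0=(-0.6634, 0.9205, -0.7946) x1=(-1.7156, 1.5830, -0.1809) x2=(1.0818, 0.7510, -1.0342) x3=(0.2133, 2.0128, -1.5970)
step 11: x0=(-0.5891, 0.9602, -0.7972) x1=(-1.6820, 1.5720, -0.1654) x2=(1.0690, 0.7631, -1.0391) x3=(0.1594, 2.0220, -1.5578)
step 12: x0=(-0.5136, 1.0005, -0.8002) x1=(-1.6457, 1.5607, -0.1512) x2=(1.0538, 0.7761, -1.0435) x3=(0.1044, 2.0304, -1.5175)
step 13: x0=(-0.4372, 1.0410, -0.8033) x1=(-1.6068, 1.5491, -0.1382) x2=(1.0362, 0.7900, -1.0474) x3=(0.0485, 2.0380, -1.4761)
step 14: x0=(-0.3606, 1.0815, -0.8063) x1=(-1.5655, 1.5372, -0.1264) x2=(1.0164, 0.8047, -1.0508) x3=(-0.0079, 2.0450, -1.4339)
step 15: x0=(-0.2840, 1.1219, -0.8089) x1=(-1.5217, 1.5251, -0.1159) x2=(0.9946, 0.8203, -1.0536) x3=(-0.0649, 2.0514, -1.3910)
step 16: x0=(-0.2079, 1.1619, -0.8110) x1=(-1.4758, 1.5126, -0.1065) x2=(0.9710, 0.8366, -1.0560) x3=(-0.1222, 2.0575, -1.3474)
step 17: x0=(-0.1326, 1.2014, -0.8124) x1=(-1.4278, 1.4999, -0.0981) x2=(0.9456, 0.8535, -1.0578) x3=(-0.1797, 2.0632, -1.3034)
step 18: x0=(-0.0583, 1.2403, -0.8128) x1=(-1.3778, 1.4870, -0.0909) x2=(0.9188, 0.8712, -1.0592) x3=(-0.2374, 2.0687, -1.2590)
step 19: x0=(0.0149, 1.2786, -0.8122) x1=(-1.3261, 1.4739, -0.0845) x2=(0.8905, 0.8894, -1.0601) x3=(-0.2953, 2.0740, -1.2144)
step 20: x0=(0.0870, 1.3164, -0.8105) x1=(-1.2727, 1.4605, -0.0791) x2=(0.8610, 0.9081, -1.0607) x3=(-0.3532, 2.0792, -1.1697)
step 21: x0=(0.1577, 1.3540, -0.8076) x1=(-1.2179, 1.4470, -0.0745) x2=(0.8304, 0.9272, -1.0608) x3=(-0.4112, 2.0843, -1.1248)
step 22: x0=(0.2271, 1.3916, -0.8035) x1=(-1.1616, 1.4333, -0.0707) x2=(0.7988, 0.9466, -1.0607) x3=(-0.4691, 2.0892, -1.0799)
step 23: x0=(0.2951, 1.4296, -0.7982) x1=(-1.1041, 1.4194, -0.0675) x2=(0.7664, 0.9662, -1.0602) x3=(-0.5270, 2.0940, -1.0350)
step 24: x0=(0.3615, 1.4684, -0.7915) x1=(-1.0456, 1.4053, -0.0650) x2=(0.7333, 0.9859, -1.0595) x3=(-0.5846, 2.0985, -0.9901)
step 25: x0=(0.4263, 1.5084, -0.7836) x1=(-0.9860, 1.3910, -0.0629) x2=(0.6993, 1.0056, -1.0587) x3=(-0.6419, 2.1028, -0.9454)
step 26: x0=(0.4895, 1.5500, -0.7742) x1=(-0.9255, 1.3765, -0.0613) x2=(0.6647, 1.0251, -1.0578) x3=(-0.6988, 2.1069, -0.9008)
step 27: x0=(0.5512, 1.5934, -0.7634) x1=(-0.8642, 1.3617, -0.0600) x2=(0.6292, 1.0444, -1.0568) x3=(-0.7552, 2.1107, -0.8565)
step 28: x0=(0.6115, 1.6386, -0.7512) x1=(-0.8022, 1.3468, -0.0591) x2=(0.5930, 1.0635, -1.0558) x3=(-0.8109, 2.1143, -0.8124)
step 29: x0=(0.6703, 1.6858, -0.7376) x1=(-0.7395, 1.3317, -0.0584) x2=(0.5558, 1.0823, -1.0548) x3=(-0.8658, 2.1176, -0.7687)
step 30: x0=(0.7276, 1.7348, -0.7227) x1=(-0.6761, 1.3164, -0.0579) x2=(0.5178, 1.1009, -1.0538) x3=(-0.9198, 2.1207, -0.7252)
step 31: x0=(0.7833, 1.7853, -0.7065) x1=(-0.6122, 1.3010, -0.0575) x2=(0.4789, 1.1193, -1.0527) x3=(-0.9728, 2.1235, -0.6821)
step 32: x0=(0.8372, 1.8371, -0.6893) x1=(-0.5477, 1.2855, -0.0574) x2=(0.4392, 1.1376, -1.0517) x3=(-1.0246, 2.1259, -0.6392)
step 33: x0=(0.8889, 1.8900, -0.6710) x1=(-0.4828, 1.2699, -0.0573) x2=(0.3987, 1.1558, -1.0506) x3=(-1.0752, 2.1281, -0.5967)
step 34: x0=(0.9380, 1.9435, -0.6518) x1=(-0.4174, 1.2544, -0.0574) x2=(0.3574, 1.1741, -1.0494) x3=(-1.1244, 2.1298, -0.5545)
step 35: x0=(0.9843, 1.9975, -0.6318) x1=(-0.3518, 1.2390, -0.0575) x2=(0.3155, 1.1924, -1.0483) x3=(-1.1719, 2.1312, -0.5126)
step 36: x0=(1.0271, 2.0515, -0.6110) x1=(-0.2859, 1.2238, -0.0576) x2=(0.2731, 1.2109, -1.0472) x3=(-1.2177, 2.1321, -0.4709)
step 37: x0=(1.0661, 2.1052, -0.5895) x1=(-0.2198, 1.2088, -0.0578) x2=(0.2301, 1.2297, -1.0460) x3=(-1.2614, 2.1325, -0.4296)
step 0 velocities: v0=(0.8300, 0.6500, 0.3100) v1=(-0.0100, -0.1700, 0.8000) v2=(0.5100, 0.0700, -0.2500) v3=(-0.8300, 0.5800, 0.5600)
step 0: KE=2.0652, PE=5.8142, E=7.8794
step 37 velocities: v0=(0.9970, 1.4451, 0.5886) v1=(1.7870, -0.4012, -0.0032) v2=(-1.1659, 0.5115, 0.0306) v3=(-1.1529, 0.0044, 1.1135)
step 37: KE=6.8139, PE=1.0615, E=7.8754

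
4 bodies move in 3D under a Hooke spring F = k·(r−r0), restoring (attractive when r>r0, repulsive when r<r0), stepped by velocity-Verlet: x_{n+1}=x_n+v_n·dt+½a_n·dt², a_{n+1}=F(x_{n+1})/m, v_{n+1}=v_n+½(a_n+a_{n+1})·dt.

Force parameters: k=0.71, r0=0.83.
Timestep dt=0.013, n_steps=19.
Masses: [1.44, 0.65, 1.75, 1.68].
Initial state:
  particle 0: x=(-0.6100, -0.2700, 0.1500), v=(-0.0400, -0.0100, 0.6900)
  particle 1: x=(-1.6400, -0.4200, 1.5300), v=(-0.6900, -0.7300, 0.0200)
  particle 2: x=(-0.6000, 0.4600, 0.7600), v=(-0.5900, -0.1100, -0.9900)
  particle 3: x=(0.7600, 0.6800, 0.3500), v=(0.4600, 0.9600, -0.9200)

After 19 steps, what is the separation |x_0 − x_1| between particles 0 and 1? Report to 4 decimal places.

1.6070

step 0: x0=(-0.6100, -0.2700, 0.1500) x1=(-1.6400, -0.4200, 1.5300) x2=(-0.6000, 0.4600, 0.7600) x3=(0.7600, 0.6800, 0.3500)
step 1: x0=(-0.6105, -0.2701, 0.1590) x1=(-1.6487, -0.4294, 1.5301) x2=(-0.6077, 0.4586, 0.7471) x3=(0.7659, 0.6924, 0.3381)
step 2: x0=(-0.6110, -0.2702, 0.1681) x1=(-1.6569, -0.4385, 1.5298) x2=(-0.6153, 0.4571, 0.7343) x3=(0.7715, 0.7048, 0.3262)
step 3: x0=(-0.6115, -0.2702, 0.1772) x1=(-1.6646, -0.4474, 1.5292) x2=(-0.6230, 0.4556, 0.7214) x3=(0.7770, 0.7170, 0.3144)
step 4: x0=(-0.6120, -0.2702, 0.1865) x1=(-1.6718, -0.4560, 1.5282) x2=(-0.6306, 0.4541, 0.7086) x3=(0.7822, 0.7291, 0.3027)
step 5: x0=(-0.6124, -0.2701, 0.1957) x1=(-1.6785, -0.4644, 1.5268) x2=(-0.6383, 0.4525, 0.6958) x3=(0.7872, 0.7411, 0.2910)
step 6: x0=(-0.6129, -0.2701, 0.2051) x1=(-1.6846, -0.4725, 1.5251) x2=(-0.6459, 0.4509, 0.6830) x3=(0.7920, 0.7530, 0.2795)
step 7: x0=(-0.6133, -0.2699, 0.2145) x1=(-1.6902, -0.4804, 1.5230) x2=(-0.6535, 0.4493, 0.6702) x3=(0.7965, 0.7648, 0.2680)
step 8: x0=(-0.6137, -0.2698, 0.2240) x1=(-1.6953, -0.4879, 1.5205) x2=(-0.6611, 0.4477, 0.6574) x3=(0.8008, 0.7765, 0.2565)
step 9: x0=(-0.6141, -0.2696, 0.2335) x1=(-1.6998, -0.4952, 1.5177) x2=(-0.6687, 0.4461, 0.6446) x3=(0.8049, 0.7881, 0.2452)
step 10: x0=(-0.6145, -0.2693, 0.2431) x1=(-1.7038, -0.5023, 1.5145) x2=(-0.6763, 0.4444, 0.6319) x3=(0.8087, 0.7995, 0.2339)
step 11: x0=(-0.6149, -0.2690, 0.2527) x1=(-1.7073, -0.5090, 1.5109) x2=(-0.6839, 0.4427, 0.6191) x3=(0.8124, 0.8109, 0.2227)
step 12: x0=(-0.6152, -0.2687, 0.2624) x1=(-1.7102, -0.5154, 1.5069) x2=(-0.6914, 0.4410, 0.6064) x3=(0.8157, 0.8221, 0.2116)
step 13: x0=(-0.6155, -0.2684, 0.2721) x1=(-1.7126, -0.5216, 1.5026) x2=(-0.6990, 0.4393, 0.5937) x3=(0.8189, 0.8332, 0.2006)
step 14: x0=(-0.6158, -0.2680, 0.2819) x1=(-1.7144, -0.5274, 1.4979) x2=(-0.7065, 0.4376, 0.5811) x3=(0.8218, 0.8441, 0.1897)
step 15: x0=(-0.6161, -0.2676, 0.2917) x1=(-1.7158, -0.5330, 1.4928) x2=(-0.7140, 0.4358, 0.5684) x3=(0.8244, 0.8549, 0.1788)
step 16: x0=(-0.6164, -0.2671, 0.3016) x1=(-1.7165, -0.5382, 1.4873) x2=(-0.7215, 0.4340, 0.5558) x3=(0.8268, 0.8656, 0.1681)
step 17: x0=(-0.6166, -0.2666, 0.3115) x1=(-1.7168, -0.5432, 1.4815) x2=(-0.7290, 0.4323, 0.5432) x3=(0.8290, 0.8762, 0.1574)
step 18: x0=(-0.6169, -0.2661, 0.3215) x1=(-1.7164, -0.5478, 1.4753) x2=(-0.7364, 0.4305, 0.5306) x3=(0.8309, 0.8866, 0.1468)
step 19: x0=(-0.6171, -0.2655, 0.3314) x1=(-1.7156, -0.5521, 1.4687) x2=(-0.7438, 0.4287, 0.5180) x3=(0.8325, 0.8969, 0.1363)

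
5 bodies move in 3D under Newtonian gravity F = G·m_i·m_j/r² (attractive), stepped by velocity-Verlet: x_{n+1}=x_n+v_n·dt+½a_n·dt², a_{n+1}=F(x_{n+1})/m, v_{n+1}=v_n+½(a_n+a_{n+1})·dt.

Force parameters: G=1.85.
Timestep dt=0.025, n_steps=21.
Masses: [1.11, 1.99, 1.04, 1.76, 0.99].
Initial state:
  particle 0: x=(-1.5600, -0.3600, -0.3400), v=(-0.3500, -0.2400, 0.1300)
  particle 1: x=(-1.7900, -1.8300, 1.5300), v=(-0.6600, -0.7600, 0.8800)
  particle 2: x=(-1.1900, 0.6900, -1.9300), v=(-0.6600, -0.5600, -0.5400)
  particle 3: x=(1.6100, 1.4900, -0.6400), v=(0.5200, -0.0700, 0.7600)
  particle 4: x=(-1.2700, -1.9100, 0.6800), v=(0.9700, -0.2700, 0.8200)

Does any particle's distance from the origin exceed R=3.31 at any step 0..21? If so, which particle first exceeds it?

yes, particle 1

step 0: x0=(-1.5600, -0.3600, -0.3400) x1=(-1.7900, -1.8300, 1.5300) x2=(-1.1900, 0.6900, -1.9300) x3=(1.6100, 1.4900, -0.6400) x4=(-1.2700, -1.9100, 0.6800)
step 1: x0=(-1.5686, -0.3661, -0.3366) x1=(-1.8062, -1.8489, 1.5514) x2=(-1.2065, 0.6759, -1.9432) x3=(1.6229, 1.4882, -0.6210) x4=(-1.2463, -1.9164, 0.7013)
step 2: x0=(-1.5771, -0.3725, -0.3331) x1=(-1.8216, -1.8677, 1.5716) x2=(-1.2228, 0.6615, -1.9560) x3=(1.6355, 1.4862, -0.6020) x4=(-1.2239, -1.9223, 0.7242)
step 3: x0=(-1.5853, -0.3792, -0.3293) x1=(-1.8364, -1.8864, 1.5907) x2=(-1.2391, 0.6468, -1.9682) x3=(1.6478, 1.4840, -0.5830) x4=(-1.2027, -1.9277, 0.7486)
step 4: x0=(-1.5934, -0.3861, -0.3253) x1=(-1.8505, -1.9048, 1.6087) x2=(-1.2553, 0.6319, -1.9799) x3=(1.6599, 1.4817, -0.5639) x4=(-1.1828, -1.9325, 0.7743)
step 5: x0=(-1.6012, -0.3932, -0.3211) x1=(-1.8639, -1.9231, 1.6257) x2=(-1.2714, 0.6168, -1.9911) x3=(1.6717, 1.4792, -0.5449) x4=(-1.1641, -1.9369, 0.8013)
step 6: x0=(-1.6089, -0.4006, -0.3168) x1=(-1.8766, -1.9412, 1.6417) x2=(-1.2874, 0.6014, -2.0018) x3=(1.6832, 1.4765, -0.5258) x4=(-1.1467, -1.9409, 0.8295)
step 7: x0=(-1.6163, -0.4082, -0.3122) x1=(-1.8886, -1.9590, 1.6568) x2=(-1.3033, 0.5858, -2.0120) x3=(1.6945, 1.4737, -0.5068) x4=(-1.1306, -1.9445, 0.8589)
step 8: x0=(-1.6235, -0.4160, -0.3075) x1=(-1.8998, -1.9767, 1.6710) x2=(-1.3192, 0.5699, -2.0216) x3=(1.7056, 1.4707, -0.4877) x4=(-1.1159, -1.9478, 0.8894)
step 9: x0=(-1.6306, -0.4241, -0.3025) x1=(-1.9103, -1.9941, 1.6842) x2=(-1.3349, 0.5538, -2.0308) x3=(1.7164, 1.4676, -0.4686) x4=(-1.1025, -1.9507, 0.9209)
step 10: x0=(-1.6374, -0.4323, -0.2974) x1=(-1.9201, -2.0113, 1.6966) x2=(-1.3506, 0.5375, -2.0395) x3=(1.7270, 1.4643, -0.4496) x4=(-1.0905, -1.9534, 0.9534)
step 11: x0=(-1.6440, -0.4408, -0.2921) x1=(-1.9291, -2.0283, 1.7082) x2=(-1.3662, 0.5210, -2.0477) x3=(1.7373, 1.4609, -0.4305) x4=(-1.0799, -1.9558, 0.9869)
step 12: x0=(-1.6505, -0.4495, -0.2866) x1=(-1.9373, -2.0450, 1.7189) x2=(-1.3817, 0.5042, -2.0554) x3=(1.7474, 1.4573, -0.4114) x4=(-1.0708, -1.9580, 1.0213)
step 13: x0=(-1.6568, -0.4584, -0.2810) x1=(-1.9447, -2.0614, 1.7289) x2=(-1.3971, 0.4873, -2.0627) x3=(1.7573, 1.4535, -0.3923) x4=(-1.0631, -1.9600, 1.0566)
step 14: x0=(-1.6628, -0.4675, -0.2752) x1=(-1.9514, -2.0776, 1.7380) x2=(-1.4125, 0.4701, -2.0694) x3=(1.7669, 1.4496, -0.3731) x4=(-1.0569, -1.9618, 1.0927)
step 15: x0=(-1.6687, -0.4768, -0.2692) x1=(-1.9572, -2.0935, 1.7464) x2=(-1.4278, 0.4527, -2.0757) x3=(1.7763, 1.4456, -0.3540) x4=(-1.0522, -1.9635, 1.1296)
step 16: x0=(-1.6744, -0.4862, -0.2630) x1=(-1.9622, -2.1090, 1.7541) x2=(-1.4430, 0.4351, -2.0815) x3=(1.7855, 1.4414, -0.3349) x4=(-1.0491, -1.9652, 1.1673)
step 17: x0=(-1.6799, -0.4959, -0.2566) x1=(-1.9663, -2.1243, 1.7610) x2=(-1.4581, 0.4173, -2.0868) x3=(1.7945, 1.4371, -0.3158) x4=(-1.0477, -1.9668, 1.2058)
step 18: x0=(-1.6853, -0.5058, -0.2501) x1=(-1.9695, -2.1392, 1.7672) x2=(-1.4731, 0.3993, -2.0916) x3=(1.8032, 1.4326, -0.2966) x4=(-1.0480, -1.9684, 1.2450)
step 19: x0=(-1.6905, -0.5158, -0.2435) x1=(-1.9717, -2.1538, 1.7727) x2=(-1.4881, 0.3812, -2.0959) x3=(1.8117, 1.4279, -0.2775) x4=(-1.0500, -1.9700, 1.2849)
step 20: x0=(-1.6955, -0.5260, -0.2366) x1=(-1.9731, -2.1680, 1.7775) x2=(-1.5029, 0.3628, -2.0998) x3=(1.8200, 1.4232, -0.2583) x4=(-1.0538, -1.9716, 1.3255)
step 21: x0=(-1.7003, -0.5364, -0.2296) x1=(-1.9734, -2.1818, 1.7817) x2=(-1.5177, 0.3443, -2.1032) x3=(1.8281, 1.4182, -0.2391) x4=(-1.0595, -1.9735, 1.3667)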